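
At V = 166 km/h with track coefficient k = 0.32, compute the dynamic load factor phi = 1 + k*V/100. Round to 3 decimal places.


phi = 1 + k * V / 100
phi = 1 + 0.32 * 166 / 100
phi = 1 + 0.5312
phi = 1.531

1.531


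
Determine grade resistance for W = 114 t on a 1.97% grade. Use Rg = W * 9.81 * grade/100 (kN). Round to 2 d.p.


Rg = W * 9.81 * grade / 100
Rg = 114 * 9.81 * 1.97 / 100
Rg = 1118.34 * 0.0197
Rg = 22.03 kN

22.03


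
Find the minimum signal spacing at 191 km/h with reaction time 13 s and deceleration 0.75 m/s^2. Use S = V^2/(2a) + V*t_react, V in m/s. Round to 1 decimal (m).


V = 191 / 3.6 = 53.0556 m/s
Braking distance = 53.0556^2 / (2*0.75) = 1876.5947 m
Sighting distance = 53.0556 * 13 = 689.7222 m
S = 1876.5947 + 689.7222 = 2566.3 m

2566.3


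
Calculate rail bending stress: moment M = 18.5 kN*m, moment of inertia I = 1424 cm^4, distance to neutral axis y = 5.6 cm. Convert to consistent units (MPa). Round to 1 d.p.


Convert units:
M = 18.5 kN*m = 18500000 N*mm
y = 5.6 cm = 56 mm
I = 1424 cm^4 = 14240000 mm^4
sigma = 18500000 * 56 / 14240000
sigma = 72.8 MPa

72.8


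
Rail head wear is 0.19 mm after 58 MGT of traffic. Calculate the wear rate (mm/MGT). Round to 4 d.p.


Wear rate = total wear / cumulative tonnage
Rate = 0.19 / 58
Rate = 0.0033 mm/MGT

0.0033


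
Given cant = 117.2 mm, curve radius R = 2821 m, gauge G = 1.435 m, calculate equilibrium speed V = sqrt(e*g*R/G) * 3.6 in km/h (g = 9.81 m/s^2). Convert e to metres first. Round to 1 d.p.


Convert cant: e = 117.2 mm = 0.1172 m
V_ms = sqrt(0.1172 * 9.81 * 2821 / 1.435)
V_ms = sqrt(2260.204859) = 47.5416 m/s
V = 47.5416 * 3.6 = 171.1 km/h

171.1


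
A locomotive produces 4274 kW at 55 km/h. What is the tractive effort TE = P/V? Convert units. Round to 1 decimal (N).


Convert: P = 4274 kW = 4274000 W
V = 55 / 3.6 = 15.2778 m/s
TE = 4274000 / 15.2778
TE = 279752.7 N

279752.7


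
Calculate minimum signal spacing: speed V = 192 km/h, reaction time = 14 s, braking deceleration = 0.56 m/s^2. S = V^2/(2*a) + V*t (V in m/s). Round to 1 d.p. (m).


V = 192 / 3.6 = 53.3333 m/s
Braking distance = 53.3333^2 / (2*0.56) = 2539.6825 m
Sighting distance = 53.3333 * 14 = 746.6667 m
S = 2539.6825 + 746.6667 = 3286.3 m

3286.3


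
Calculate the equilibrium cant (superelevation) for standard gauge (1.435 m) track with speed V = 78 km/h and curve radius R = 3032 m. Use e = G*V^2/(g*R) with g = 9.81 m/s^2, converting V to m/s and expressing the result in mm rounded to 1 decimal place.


Convert speed: V = 78 / 3.6 = 21.6667 m/s
Apply formula: e = 1.435 * 21.6667^2 / (9.81 * 3032)
e = 1.435 * 469.4444 / 29743.92
e = 0.022648 m = 22.6 mm

22.6


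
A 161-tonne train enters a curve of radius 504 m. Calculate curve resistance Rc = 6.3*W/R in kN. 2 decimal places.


Rc = 6.3 * W / R
Rc = 6.3 * 161 / 504
Rc = 1014.3 / 504
Rc = 2.01 kN

2.01


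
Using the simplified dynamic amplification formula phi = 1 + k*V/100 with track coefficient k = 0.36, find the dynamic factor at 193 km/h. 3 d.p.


phi = 1 + k * V / 100
phi = 1 + 0.36 * 193 / 100
phi = 1 + 0.6948
phi = 1.695

1.695


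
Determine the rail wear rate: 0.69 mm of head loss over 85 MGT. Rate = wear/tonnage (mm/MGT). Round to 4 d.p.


Wear rate = total wear / cumulative tonnage
Rate = 0.69 / 85
Rate = 0.0081 mm/MGT

0.0081


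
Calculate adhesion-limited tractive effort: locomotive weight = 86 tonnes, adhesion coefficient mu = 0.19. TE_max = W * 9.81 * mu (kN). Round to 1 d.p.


TE_max = W * g * mu
TE_max = 86 * 9.81 * 0.19
TE_max = 843.66 * 0.19
TE_max = 160.3 kN

160.3


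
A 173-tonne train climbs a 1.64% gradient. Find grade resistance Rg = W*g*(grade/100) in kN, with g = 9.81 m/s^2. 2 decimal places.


Rg = W * 9.81 * grade / 100
Rg = 173 * 9.81 * 1.64 / 100
Rg = 1697.13 * 0.0164
Rg = 27.83 kN

27.83


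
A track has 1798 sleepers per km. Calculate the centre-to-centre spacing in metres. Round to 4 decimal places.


Spacing = 1000 m / number of sleepers
Spacing = 1000 / 1798
Spacing = 0.5562 m

0.5562


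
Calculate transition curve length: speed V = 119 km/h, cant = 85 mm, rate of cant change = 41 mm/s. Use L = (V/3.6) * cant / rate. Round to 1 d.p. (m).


Convert speed: V = 119 / 3.6 = 33.0556 m/s
L = 33.0556 * 85 / 41
L = 2809.7222 / 41
L = 68.5 m

68.5


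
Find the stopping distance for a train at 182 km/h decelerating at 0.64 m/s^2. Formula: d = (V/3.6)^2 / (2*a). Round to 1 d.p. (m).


Convert speed: V = 182 / 3.6 = 50.5556 m/s
V^2 = 2555.8642
d = 2555.8642 / (2 * 0.64)
d = 2555.8642 / 1.28
d = 1996.8 m

1996.8


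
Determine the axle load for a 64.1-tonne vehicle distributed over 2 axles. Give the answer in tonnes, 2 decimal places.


Load per axle = total weight / number of axles
Load = 64.1 / 2
Load = 32.05 tonnes

32.05


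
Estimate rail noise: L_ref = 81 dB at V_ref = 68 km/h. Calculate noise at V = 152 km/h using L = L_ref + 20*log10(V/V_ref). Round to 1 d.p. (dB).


V/V_ref = 152 / 68 = 2.235294
log10(2.235294) = 0.349335
20 * 0.349335 = 6.9867
L = 81 + 6.9867 = 88.0 dB

88.0


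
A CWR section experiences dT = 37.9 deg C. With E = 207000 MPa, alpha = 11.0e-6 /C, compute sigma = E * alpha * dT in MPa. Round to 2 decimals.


sigma = E * alpha * dT
sigma = 207000 * 11.0e-6 * 37.9
sigma = 2.277 * 37.9
sigma = 86.30 MPa

86.30


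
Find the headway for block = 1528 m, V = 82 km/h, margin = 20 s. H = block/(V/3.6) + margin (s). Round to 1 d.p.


V = 82 / 3.6 = 22.7778 m/s
Block traversal time = 1528 / 22.7778 = 67.0829 s
Headway = 67.0829 + 20
Headway = 87.1 s

87.1


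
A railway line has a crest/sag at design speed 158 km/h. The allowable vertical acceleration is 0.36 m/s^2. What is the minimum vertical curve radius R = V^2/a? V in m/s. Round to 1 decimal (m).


Convert speed: V = 158 / 3.6 = 43.8889 m/s
V^2 = 1926.2346 m^2/s^2
R_v = 1926.2346 / 0.36
R_v = 5350.7 m

5350.7


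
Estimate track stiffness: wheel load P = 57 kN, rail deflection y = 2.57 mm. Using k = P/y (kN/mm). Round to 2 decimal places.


Track stiffness k = P / y
k = 57 / 2.57
k = 22.18 kN/mm

22.18


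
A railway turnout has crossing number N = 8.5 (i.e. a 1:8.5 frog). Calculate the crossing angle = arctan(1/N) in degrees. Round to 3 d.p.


1/N = 1/8.5 = 0.117647
angle = arctan(0.117647) = 0.117109 rad
angle = 0.117109 * 180/pi = 6.710 degrees

6.710


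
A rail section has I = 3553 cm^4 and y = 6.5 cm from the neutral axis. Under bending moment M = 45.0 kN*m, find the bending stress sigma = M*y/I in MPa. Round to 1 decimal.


Convert units:
M = 45.0 kN*m = 45000000 N*mm
y = 6.5 cm = 65 mm
I = 3553 cm^4 = 35530000 mm^4
sigma = 45000000 * 65 / 35530000
sigma = 82.3 MPa

82.3


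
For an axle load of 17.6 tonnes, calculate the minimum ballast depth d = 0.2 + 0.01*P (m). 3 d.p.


d = 0.2 + 0.01 * 17.6
d = 0.2 + 0.176
d = 0.376 m

0.376


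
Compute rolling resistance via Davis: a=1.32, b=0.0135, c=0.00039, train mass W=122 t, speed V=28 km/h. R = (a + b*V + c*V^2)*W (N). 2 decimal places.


b*V = 0.0135 * 28 = 0.378
c*V^2 = 0.00039 * 784 = 0.30576
R_per_t = 1.32 + 0.378 + 0.30576 = 2.00376 N/t
R_total = 2.00376 * 122 = 244.46 N

244.46


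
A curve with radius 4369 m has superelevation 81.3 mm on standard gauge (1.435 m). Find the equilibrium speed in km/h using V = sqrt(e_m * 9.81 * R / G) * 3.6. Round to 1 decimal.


Convert cant: e = 81.3 mm = 0.0813 m
V_ms = sqrt(0.0813 * 9.81 * 4369 / 1.435)
V_ms = sqrt(2428.229308) = 49.2771 m/s
V = 49.2771 * 3.6 = 177.4 km/h

177.4


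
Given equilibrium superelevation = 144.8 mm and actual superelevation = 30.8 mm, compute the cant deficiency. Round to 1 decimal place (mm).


Cant deficiency = equilibrium cant - actual cant
CD = 144.8 - 30.8
CD = 114.0 mm

114.0


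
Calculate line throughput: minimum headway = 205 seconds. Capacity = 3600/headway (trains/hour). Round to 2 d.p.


Capacity = 3600 / headway
Capacity = 3600 / 205
Capacity = 17.56 trains/hour

17.56


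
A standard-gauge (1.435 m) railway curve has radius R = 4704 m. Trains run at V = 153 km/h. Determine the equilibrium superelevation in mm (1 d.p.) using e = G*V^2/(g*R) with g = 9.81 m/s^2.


Convert speed: V = 153 / 3.6 = 42.5 m/s
Apply formula: e = 1.435 * 42.5^2 / (9.81 * 4704)
e = 1.435 * 1806.25 / 46146.24
e = 0.056169 m = 56.2 mm

56.2


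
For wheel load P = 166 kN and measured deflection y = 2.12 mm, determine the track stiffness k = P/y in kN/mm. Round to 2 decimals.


Track stiffness k = P / y
k = 166 / 2.12
k = 78.30 kN/mm

78.30


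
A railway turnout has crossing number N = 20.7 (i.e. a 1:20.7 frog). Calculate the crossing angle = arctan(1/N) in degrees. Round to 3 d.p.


1/N = 1/20.7 = 0.048309
angle = arctan(0.048309) = 0.048272 rad
angle = 0.048272 * 180/pi = 2.766 degrees

2.766


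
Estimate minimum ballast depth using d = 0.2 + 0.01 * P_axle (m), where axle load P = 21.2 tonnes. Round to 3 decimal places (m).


d = 0.2 + 0.01 * 21.2
d = 0.2 + 0.212
d = 0.412 m

0.412


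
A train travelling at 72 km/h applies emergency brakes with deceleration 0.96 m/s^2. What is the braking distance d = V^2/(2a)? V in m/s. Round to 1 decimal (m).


Convert speed: V = 72 / 3.6 = 20.0 m/s
V^2 = 400.0
d = 400.0 / (2 * 0.96)
d = 400.0 / 1.92
d = 208.3 m

208.3


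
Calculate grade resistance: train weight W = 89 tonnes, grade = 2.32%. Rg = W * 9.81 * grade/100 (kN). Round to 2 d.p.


Rg = W * 9.81 * grade / 100
Rg = 89 * 9.81 * 2.32 / 100
Rg = 873.09 * 0.0232
Rg = 20.26 kN

20.26


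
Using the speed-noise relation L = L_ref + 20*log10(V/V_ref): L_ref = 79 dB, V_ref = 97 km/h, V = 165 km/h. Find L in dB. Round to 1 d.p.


V/V_ref = 165 / 97 = 1.701031
log10(1.701031) = 0.230712
20 * 0.230712 = 4.6142
L = 79 + 4.6142 = 83.6 dB

83.6


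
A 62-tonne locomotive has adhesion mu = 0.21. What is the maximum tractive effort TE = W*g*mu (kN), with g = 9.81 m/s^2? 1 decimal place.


TE_max = W * g * mu
TE_max = 62 * 9.81 * 0.21
TE_max = 608.22 * 0.21
TE_max = 127.7 kN

127.7


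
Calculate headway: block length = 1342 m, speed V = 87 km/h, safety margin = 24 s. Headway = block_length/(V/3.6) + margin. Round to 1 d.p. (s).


V = 87 / 3.6 = 24.1667 m/s
Block traversal time = 1342 / 24.1667 = 55.531 s
Headway = 55.531 + 24
Headway = 79.5 s

79.5


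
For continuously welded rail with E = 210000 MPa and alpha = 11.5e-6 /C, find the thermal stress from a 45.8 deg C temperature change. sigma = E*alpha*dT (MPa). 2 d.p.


sigma = E * alpha * dT
sigma = 210000 * 11.5e-6 * 45.8
sigma = 2.415 * 45.8
sigma = 110.61 MPa

110.61


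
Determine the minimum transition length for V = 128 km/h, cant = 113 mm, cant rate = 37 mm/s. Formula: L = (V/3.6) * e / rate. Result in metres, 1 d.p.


Convert speed: V = 128 / 3.6 = 35.5556 m/s
L = 35.5556 * 113 / 37
L = 4017.7778 / 37
L = 108.6 m

108.6


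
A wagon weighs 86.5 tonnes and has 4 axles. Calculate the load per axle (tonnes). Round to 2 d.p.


Load per axle = total weight / number of axles
Load = 86.5 / 4
Load = 21.63 tonnes

21.63


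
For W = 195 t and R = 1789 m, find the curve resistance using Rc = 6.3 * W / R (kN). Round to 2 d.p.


Rc = 6.3 * W / R
Rc = 6.3 * 195 / 1789
Rc = 1228.5 / 1789
Rc = 0.69 kN

0.69


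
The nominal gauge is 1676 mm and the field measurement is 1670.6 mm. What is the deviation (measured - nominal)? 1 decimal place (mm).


Deviation = measured - nominal
Deviation = 1670.6 - 1676
Deviation = -5.4 mm

-5.4


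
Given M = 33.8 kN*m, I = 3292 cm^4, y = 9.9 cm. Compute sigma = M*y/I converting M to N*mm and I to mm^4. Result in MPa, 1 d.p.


Convert units:
M = 33.8 kN*m = 33800000 N*mm
y = 9.9 cm = 99 mm
I = 3292 cm^4 = 32920000 mm^4
sigma = 33800000 * 99 / 32920000
sigma = 101.6 MPa

101.6


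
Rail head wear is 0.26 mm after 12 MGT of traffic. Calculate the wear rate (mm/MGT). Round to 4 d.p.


Wear rate = total wear / cumulative tonnage
Rate = 0.26 / 12
Rate = 0.0217 mm/MGT

0.0217


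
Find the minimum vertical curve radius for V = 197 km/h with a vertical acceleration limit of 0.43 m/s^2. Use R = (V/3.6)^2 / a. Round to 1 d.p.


Convert speed: V = 197 / 3.6 = 54.7222 m/s
V^2 = 2994.5216 m^2/s^2
R_v = 2994.5216 / 0.43
R_v = 6964.0 m

6964.0


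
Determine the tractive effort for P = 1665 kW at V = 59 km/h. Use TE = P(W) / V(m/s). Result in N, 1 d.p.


Convert: P = 1665 kW = 1665000 W
V = 59 / 3.6 = 16.3889 m/s
TE = 1665000 / 16.3889
TE = 101593.2 N

101593.2


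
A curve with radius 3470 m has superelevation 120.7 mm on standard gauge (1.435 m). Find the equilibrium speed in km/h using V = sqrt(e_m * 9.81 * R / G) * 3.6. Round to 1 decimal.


Convert cant: e = 120.7 mm = 0.1207 m
V_ms = sqrt(0.1207 * 9.81 * 3470 / 1.435)
V_ms = sqrt(2863.214279) = 53.509 m/s
V = 53.509 * 3.6 = 192.6 km/h

192.6


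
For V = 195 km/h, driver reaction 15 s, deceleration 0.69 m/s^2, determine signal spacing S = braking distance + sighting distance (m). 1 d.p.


V = 195 / 3.6 = 54.1667 m/s
Braking distance = 54.1667^2 / (2*0.69) = 2126.1071 m
Sighting distance = 54.1667 * 15 = 812.5 m
S = 2126.1071 + 812.5 = 2938.6 m

2938.6


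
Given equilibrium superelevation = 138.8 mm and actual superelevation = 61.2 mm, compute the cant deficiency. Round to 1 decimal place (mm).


Cant deficiency = equilibrium cant - actual cant
CD = 138.8 - 61.2
CD = 77.6 mm

77.6


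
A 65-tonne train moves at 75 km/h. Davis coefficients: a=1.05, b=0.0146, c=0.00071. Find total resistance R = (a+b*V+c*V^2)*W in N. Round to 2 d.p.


b*V = 0.0146 * 75 = 1.095
c*V^2 = 0.00071 * 5625 = 3.99375
R_per_t = 1.05 + 1.095 + 3.99375 = 6.13875 N/t
R_total = 6.13875 * 65 = 399.02 N

399.02


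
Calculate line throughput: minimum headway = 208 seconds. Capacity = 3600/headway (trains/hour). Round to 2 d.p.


Capacity = 3600 / headway
Capacity = 3600 / 208
Capacity = 17.31 trains/hour

17.31


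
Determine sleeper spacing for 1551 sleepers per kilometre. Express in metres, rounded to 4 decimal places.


Spacing = 1000 m / number of sleepers
Spacing = 1000 / 1551
Spacing = 0.6447 m

0.6447


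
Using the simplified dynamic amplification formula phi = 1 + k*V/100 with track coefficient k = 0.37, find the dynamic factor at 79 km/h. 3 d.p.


phi = 1 + k * V / 100
phi = 1 + 0.37 * 79 / 100
phi = 1 + 0.2923
phi = 1.292

1.292


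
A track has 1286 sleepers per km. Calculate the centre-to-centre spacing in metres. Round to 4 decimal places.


Spacing = 1000 m / number of sleepers
Spacing = 1000 / 1286
Spacing = 0.7776 m

0.7776


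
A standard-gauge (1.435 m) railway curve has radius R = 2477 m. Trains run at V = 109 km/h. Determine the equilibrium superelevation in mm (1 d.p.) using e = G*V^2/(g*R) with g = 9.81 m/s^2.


Convert speed: V = 109 / 3.6 = 30.2778 m/s
Apply formula: e = 1.435 * 30.2778^2 / (9.81 * 2477)
e = 1.435 * 916.7438 / 24299.37
e = 0.054138 m = 54.1 mm

54.1


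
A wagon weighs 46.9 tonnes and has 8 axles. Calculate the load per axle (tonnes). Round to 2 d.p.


Load per axle = total weight / number of axles
Load = 46.9 / 8
Load = 5.86 tonnes

5.86


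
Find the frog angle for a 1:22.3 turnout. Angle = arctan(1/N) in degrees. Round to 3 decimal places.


1/N = 1/22.3 = 0.044843
angle = arctan(0.044843) = 0.044813 rad
angle = 0.044813 * 180/pi = 2.568 degrees

2.568


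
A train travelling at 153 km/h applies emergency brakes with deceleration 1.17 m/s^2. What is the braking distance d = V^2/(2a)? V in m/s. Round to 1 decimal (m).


Convert speed: V = 153 / 3.6 = 42.5 m/s
V^2 = 1806.25
d = 1806.25 / (2 * 1.17)
d = 1806.25 / 2.34
d = 771.9 m

771.9


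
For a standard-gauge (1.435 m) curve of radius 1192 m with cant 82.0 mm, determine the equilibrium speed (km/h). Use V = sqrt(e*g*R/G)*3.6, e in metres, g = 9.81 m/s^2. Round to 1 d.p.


Convert cant: e = 82.0 mm = 0.0820 m
V_ms = sqrt(0.0820 * 9.81 * 1192 / 1.435)
V_ms = sqrt(668.201143) = 25.8496 m/s
V = 25.8496 * 3.6 = 93.1 km/h

93.1


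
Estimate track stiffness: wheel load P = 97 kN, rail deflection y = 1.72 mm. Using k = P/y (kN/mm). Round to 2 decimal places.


Track stiffness k = P / y
k = 97 / 1.72
k = 56.40 kN/mm

56.40


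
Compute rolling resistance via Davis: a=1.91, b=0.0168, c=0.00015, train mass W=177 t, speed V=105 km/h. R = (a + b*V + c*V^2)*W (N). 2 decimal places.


b*V = 0.0168 * 105 = 1.764
c*V^2 = 0.00015 * 11025 = 1.65375
R_per_t = 1.91 + 1.764 + 1.65375 = 5.32775 N/t
R_total = 5.32775 * 177 = 943.01 N

943.01


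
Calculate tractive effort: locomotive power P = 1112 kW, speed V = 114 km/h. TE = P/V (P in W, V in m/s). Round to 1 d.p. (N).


Convert: P = 1112 kW = 1112000 W
V = 114 / 3.6 = 31.6667 m/s
TE = 1112000 / 31.6667
TE = 35115.8 N

35115.8


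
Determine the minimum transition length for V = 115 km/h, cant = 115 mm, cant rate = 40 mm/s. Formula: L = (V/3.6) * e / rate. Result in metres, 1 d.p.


Convert speed: V = 115 / 3.6 = 31.9444 m/s
L = 31.9444 * 115 / 40
L = 3673.6111 / 40
L = 91.8 m

91.8


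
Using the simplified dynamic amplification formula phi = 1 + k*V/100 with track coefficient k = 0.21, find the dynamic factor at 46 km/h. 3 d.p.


phi = 1 + k * V / 100
phi = 1 + 0.21 * 46 / 100
phi = 1 + 0.0966
phi = 1.097

1.097


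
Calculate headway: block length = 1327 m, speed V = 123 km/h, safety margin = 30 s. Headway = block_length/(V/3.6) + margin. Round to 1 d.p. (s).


V = 123 / 3.6 = 34.1667 m/s
Block traversal time = 1327 / 34.1667 = 38.839 s
Headway = 38.839 + 30
Headway = 68.8 s

68.8


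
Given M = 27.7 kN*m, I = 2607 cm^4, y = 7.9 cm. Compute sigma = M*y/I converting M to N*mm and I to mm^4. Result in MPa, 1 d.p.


Convert units:
M = 27.7 kN*m = 27700000 N*mm
y = 7.9 cm = 79 mm
I = 2607 cm^4 = 26070000 mm^4
sigma = 27700000 * 79 / 26070000
sigma = 83.9 MPa

83.9


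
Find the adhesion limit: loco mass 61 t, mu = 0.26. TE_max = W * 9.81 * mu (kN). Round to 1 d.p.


TE_max = W * g * mu
TE_max = 61 * 9.81 * 0.26
TE_max = 598.41 * 0.26
TE_max = 155.6 kN

155.6


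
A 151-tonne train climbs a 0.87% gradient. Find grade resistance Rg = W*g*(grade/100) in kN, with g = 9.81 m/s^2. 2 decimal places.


Rg = W * 9.81 * grade / 100
Rg = 151 * 9.81 * 0.87 / 100
Rg = 1481.31 * 0.0087
Rg = 12.89 kN

12.89


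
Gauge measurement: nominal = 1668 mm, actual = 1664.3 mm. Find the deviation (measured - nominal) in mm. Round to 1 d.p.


Deviation = measured - nominal
Deviation = 1664.3 - 1668
Deviation = -3.7 mm

-3.7


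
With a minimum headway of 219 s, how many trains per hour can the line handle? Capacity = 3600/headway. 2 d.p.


Capacity = 3600 / headway
Capacity = 3600 / 219
Capacity = 16.44 trains/hour

16.44


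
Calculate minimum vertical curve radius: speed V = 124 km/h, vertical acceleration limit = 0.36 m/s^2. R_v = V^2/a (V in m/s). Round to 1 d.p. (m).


Convert speed: V = 124 / 3.6 = 34.4444 m/s
V^2 = 1186.4198 m^2/s^2
R_v = 1186.4198 / 0.36
R_v = 3295.6 m

3295.6


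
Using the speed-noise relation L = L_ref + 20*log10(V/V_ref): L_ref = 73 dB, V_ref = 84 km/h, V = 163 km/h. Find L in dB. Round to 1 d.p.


V/V_ref = 163 / 84 = 1.940476
log10(1.940476) = 0.287908
20 * 0.287908 = 5.7582
L = 73 + 5.7582 = 78.8 dB

78.8


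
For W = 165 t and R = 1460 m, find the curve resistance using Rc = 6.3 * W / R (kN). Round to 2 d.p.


Rc = 6.3 * W / R
Rc = 6.3 * 165 / 1460
Rc = 1039.5 / 1460
Rc = 0.71 kN

0.71


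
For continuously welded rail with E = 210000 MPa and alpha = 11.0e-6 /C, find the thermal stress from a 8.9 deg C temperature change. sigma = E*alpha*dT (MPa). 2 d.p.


sigma = E * alpha * dT
sigma = 210000 * 11.0e-6 * 8.9
sigma = 2.31 * 8.9
sigma = 20.56 MPa

20.56


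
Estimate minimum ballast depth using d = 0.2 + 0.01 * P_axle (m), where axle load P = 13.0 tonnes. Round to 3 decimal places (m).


d = 0.2 + 0.01 * 13.0
d = 0.2 + 0.13
d = 0.330 m

0.330


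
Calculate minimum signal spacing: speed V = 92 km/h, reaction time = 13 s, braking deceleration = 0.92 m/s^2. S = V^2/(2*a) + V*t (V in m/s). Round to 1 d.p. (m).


V = 92 / 3.6 = 25.5556 m/s
Braking distance = 25.5556^2 / (2*0.92) = 354.9383 m
Sighting distance = 25.5556 * 13 = 332.2222 m
S = 354.9383 + 332.2222 = 687.2 m

687.2


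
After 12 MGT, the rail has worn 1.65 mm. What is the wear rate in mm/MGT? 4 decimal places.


Wear rate = total wear / cumulative tonnage
Rate = 1.65 / 12
Rate = 0.1375 mm/MGT

0.1375


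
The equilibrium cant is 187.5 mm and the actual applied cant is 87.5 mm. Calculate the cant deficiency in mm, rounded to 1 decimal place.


Cant deficiency = equilibrium cant - actual cant
CD = 187.5 - 87.5
CD = 100.0 mm

100.0


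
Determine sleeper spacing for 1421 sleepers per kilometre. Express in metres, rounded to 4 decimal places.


Spacing = 1000 m / number of sleepers
Spacing = 1000 / 1421
Spacing = 0.7037 m

0.7037


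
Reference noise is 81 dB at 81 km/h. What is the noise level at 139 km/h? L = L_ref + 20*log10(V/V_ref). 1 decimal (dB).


V/V_ref = 139 / 81 = 1.716049
log10(1.716049) = 0.23453
20 * 0.23453 = 4.6906
L = 81 + 4.6906 = 85.7 dB

85.7


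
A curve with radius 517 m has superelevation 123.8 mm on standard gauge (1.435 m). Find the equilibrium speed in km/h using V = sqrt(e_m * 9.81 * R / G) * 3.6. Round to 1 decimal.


Convert cant: e = 123.8 mm = 0.1238 m
V_ms = sqrt(0.1238 * 9.81 * 517 / 1.435)
V_ms = sqrt(437.55061) = 20.9177 m/s
V = 20.9177 * 3.6 = 75.3 km/h

75.3


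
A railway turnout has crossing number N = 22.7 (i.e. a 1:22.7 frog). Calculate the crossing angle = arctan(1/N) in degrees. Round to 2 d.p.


1/N = 1/22.7 = 0.044053
angle = arctan(0.044053) = 0.044024 rad
angle = 0.044024 * 180/pi = 2.52 degrees

2.52


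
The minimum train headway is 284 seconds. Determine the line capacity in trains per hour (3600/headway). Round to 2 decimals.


Capacity = 3600 / headway
Capacity = 3600 / 284
Capacity = 12.68 trains/hour

12.68


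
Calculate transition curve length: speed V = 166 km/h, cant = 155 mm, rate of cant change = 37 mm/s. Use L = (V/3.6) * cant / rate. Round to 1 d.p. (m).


Convert speed: V = 166 / 3.6 = 46.1111 m/s
L = 46.1111 * 155 / 37
L = 7147.2222 / 37
L = 193.2 m

193.2


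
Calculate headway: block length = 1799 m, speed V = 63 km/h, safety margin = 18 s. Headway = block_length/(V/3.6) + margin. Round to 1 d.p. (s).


V = 63 / 3.6 = 17.5 m/s
Block traversal time = 1799 / 17.5 = 102.8 s
Headway = 102.8 + 18
Headway = 120.8 s

120.8


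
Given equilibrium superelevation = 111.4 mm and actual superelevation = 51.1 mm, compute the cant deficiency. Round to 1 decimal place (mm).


Cant deficiency = equilibrium cant - actual cant
CD = 111.4 - 51.1
CD = 60.3 mm

60.3


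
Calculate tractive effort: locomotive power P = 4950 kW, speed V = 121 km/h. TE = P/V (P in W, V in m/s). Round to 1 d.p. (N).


Convert: P = 4950 kW = 4950000 W
V = 121 / 3.6 = 33.6111 m/s
TE = 4950000 / 33.6111
TE = 147272.7 N

147272.7


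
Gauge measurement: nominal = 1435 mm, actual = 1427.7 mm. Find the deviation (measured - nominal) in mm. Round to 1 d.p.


Deviation = measured - nominal
Deviation = 1427.7 - 1435
Deviation = -7.3 mm

-7.3


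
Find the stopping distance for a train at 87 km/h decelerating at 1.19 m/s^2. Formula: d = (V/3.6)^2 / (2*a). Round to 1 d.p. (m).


Convert speed: V = 87 / 3.6 = 24.1667 m/s
V^2 = 584.0278
d = 584.0278 / (2 * 1.19)
d = 584.0278 / 2.38
d = 245.4 m

245.4


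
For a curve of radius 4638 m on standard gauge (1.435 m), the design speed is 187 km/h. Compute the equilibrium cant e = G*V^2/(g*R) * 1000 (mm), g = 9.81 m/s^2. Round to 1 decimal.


Convert speed: V = 187 / 3.6 = 51.9444 m/s
Apply formula: e = 1.435 * 51.9444^2 / (9.81 * 4638)
e = 1.435 * 2698.2253 / 45498.78
e = 0.0851 m = 85.1 mm

85.1


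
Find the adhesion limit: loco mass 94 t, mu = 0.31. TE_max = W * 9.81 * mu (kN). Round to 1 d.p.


TE_max = W * g * mu
TE_max = 94 * 9.81 * 0.31
TE_max = 922.14 * 0.31
TE_max = 285.9 kN

285.9


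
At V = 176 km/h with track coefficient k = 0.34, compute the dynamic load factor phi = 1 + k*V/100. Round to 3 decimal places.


phi = 1 + k * V / 100
phi = 1 + 0.34 * 176 / 100
phi = 1 + 0.5984
phi = 1.598

1.598


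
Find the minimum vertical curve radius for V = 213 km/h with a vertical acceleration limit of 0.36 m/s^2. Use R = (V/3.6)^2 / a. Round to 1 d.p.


Convert speed: V = 213 / 3.6 = 59.1667 m/s
V^2 = 3500.6944 m^2/s^2
R_v = 3500.6944 / 0.36
R_v = 9724.2 m

9724.2


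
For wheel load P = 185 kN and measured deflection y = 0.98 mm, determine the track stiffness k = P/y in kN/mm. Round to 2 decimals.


Track stiffness k = P / y
k = 185 / 0.98
k = 188.78 kN/mm

188.78


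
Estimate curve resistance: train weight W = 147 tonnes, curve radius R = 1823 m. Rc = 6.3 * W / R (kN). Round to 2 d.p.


Rc = 6.3 * W / R
Rc = 6.3 * 147 / 1823
Rc = 926.1 / 1823
Rc = 0.51 kN

0.51


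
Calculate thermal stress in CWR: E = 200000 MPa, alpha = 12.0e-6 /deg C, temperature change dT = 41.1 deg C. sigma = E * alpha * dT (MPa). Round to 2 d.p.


sigma = E * alpha * dT
sigma = 200000 * 12.0e-6 * 41.1
sigma = 2.4 * 41.1
sigma = 98.64 MPa

98.64


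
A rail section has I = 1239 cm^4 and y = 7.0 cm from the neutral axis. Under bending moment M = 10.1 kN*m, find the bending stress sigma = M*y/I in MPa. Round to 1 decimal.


Convert units:
M = 10.1 kN*m = 10100000 N*mm
y = 7.0 cm = 70 mm
I = 1239 cm^4 = 12390000 mm^4
sigma = 10100000 * 70 / 12390000
sigma = 57.1 MPa

57.1


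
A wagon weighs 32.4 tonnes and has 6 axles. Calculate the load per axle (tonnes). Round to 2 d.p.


Load per axle = total weight / number of axles
Load = 32.4 / 6
Load = 5.40 tonnes

5.40


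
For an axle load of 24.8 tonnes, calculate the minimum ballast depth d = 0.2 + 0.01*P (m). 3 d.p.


d = 0.2 + 0.01 * 24.8
d = 0.2 + 0.248
d = 0.448 m

0.448


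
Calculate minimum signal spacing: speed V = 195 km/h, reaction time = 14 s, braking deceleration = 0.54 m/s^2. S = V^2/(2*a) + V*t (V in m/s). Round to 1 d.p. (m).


V = 195 / 3.6 = 54.1667 m/s
Braking distance = 54.1667^2 / (2*0.54) = 2716.6924 m
Sighting distance = 54.1667 * 14 = 758.3333 m
S = 2716.6924 + 758.3333 = 3475.0 m

3475.0


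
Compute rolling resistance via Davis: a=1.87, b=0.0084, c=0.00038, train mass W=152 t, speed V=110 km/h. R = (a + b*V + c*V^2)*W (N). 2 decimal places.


b*V = 0.0084 * 110 = 0.924
c*V^2 = 0.00038 * 12100 = 4.598
R_per_t = 1.87 + 0.924 + 4.598 = 7.392 N/t
R_total = 7.392 * 152 = 1123.58 N

1123.58


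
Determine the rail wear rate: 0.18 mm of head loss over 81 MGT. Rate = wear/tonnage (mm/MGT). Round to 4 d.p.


Wear rate = total wear / cumulative tonnage
Rate = 0.18 / 81
Rate = 0.0022 mm/MGT

0.0022


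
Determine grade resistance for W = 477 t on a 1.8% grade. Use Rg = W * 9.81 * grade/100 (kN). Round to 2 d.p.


Rg = W * 9.81 * grade / 100
Rg = 477 * 9.81 * 1.8 / 100
Rg = 4679.37 * 0.018
Rg = 84.23 kN

84.23


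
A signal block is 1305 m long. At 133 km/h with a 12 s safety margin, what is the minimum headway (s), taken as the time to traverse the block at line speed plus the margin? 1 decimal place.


V = 133 / 3.6 = 36.9444 m/s
Block traversal time = 1305 / 36.9444 = 35.3233 s
Headway = 35.3233 + 12
Headway = 47.3 s

47.3


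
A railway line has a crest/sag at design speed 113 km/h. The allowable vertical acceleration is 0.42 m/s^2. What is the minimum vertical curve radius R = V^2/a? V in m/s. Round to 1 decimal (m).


Convert speed: V = 113 / 3.6 = 31.3889 m/s
V^2 = 985.2623 m^2/s^2
R_v = 985.2623 / 0.42
R_v = 2345.9 m

2345.9


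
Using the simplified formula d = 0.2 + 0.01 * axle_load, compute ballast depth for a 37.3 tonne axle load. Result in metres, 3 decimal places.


d = 0.2 + 0.01 * 37.3
d = 0.2 + 0.373
d = 0.573 m

0.573


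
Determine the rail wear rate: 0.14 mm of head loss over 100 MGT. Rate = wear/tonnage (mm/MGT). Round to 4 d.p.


Wear rate = total wear / cumulative tonnage
Rate = 0.14 / 100
Rate = 0.0014 mm/MGT

0.0014


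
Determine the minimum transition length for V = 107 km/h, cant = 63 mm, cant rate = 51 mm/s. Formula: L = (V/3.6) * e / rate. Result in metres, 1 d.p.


Convert speed: V = 107 / 3.6 = 29.7222 m/s
L = 29.7222 * 63 / 51
L = 1872.5 / 51
L = 36.7 m

36.7


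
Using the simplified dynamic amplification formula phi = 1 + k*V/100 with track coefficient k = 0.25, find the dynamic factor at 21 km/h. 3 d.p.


phi = 1 + k * V / 100
phi = 1 + 0.25 * 21 / 100
phi = 1 + 0.0525
phi = 1.053

1.053


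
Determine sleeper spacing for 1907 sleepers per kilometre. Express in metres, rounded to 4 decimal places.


Spacing = 1000 m / number of sleepers
Spacing = 1000 / 1907
Spacing = 0.5244 m

0.5244


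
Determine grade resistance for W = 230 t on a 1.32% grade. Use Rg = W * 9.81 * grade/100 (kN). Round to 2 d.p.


Rg = W * 9.81 * grade / 100
Rg = 230 * 9.81 * 1.32 / 100
Rg = 2256.3 * 0.0132
Rg = 29.78 kN

29.78


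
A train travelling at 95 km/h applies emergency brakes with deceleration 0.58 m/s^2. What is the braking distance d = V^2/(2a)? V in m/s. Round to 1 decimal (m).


Convert speed: V = 95 / 3.6 = 26.3889 m/s
V^2 = 696.3735
d = 696.3735 / (2 * 0.58)
d = 696.3735 / 1.16
d = 600.3 m

600.3


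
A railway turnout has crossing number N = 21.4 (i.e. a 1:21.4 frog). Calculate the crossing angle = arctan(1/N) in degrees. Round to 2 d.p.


1/N = 1/21.4 = 0.046729
angle = arctan(0.046729) = 0.046695 rad
angle = 0.046695 * 180/pi = 2.68 degrees

2.68


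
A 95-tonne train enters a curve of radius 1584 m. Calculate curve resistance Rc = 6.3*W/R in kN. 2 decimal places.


Rc = 6.3 * W / R
Rc = 6.3 * 95 / 1584
Rc = 598.5 / 1584
Rc = 0.38 kN

0.38


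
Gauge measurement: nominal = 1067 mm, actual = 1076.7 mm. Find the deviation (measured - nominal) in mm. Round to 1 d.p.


Deviation = measured - nominal
Deviation = 1076.7 - 1067
Deviation = 9.7 mm

9.7


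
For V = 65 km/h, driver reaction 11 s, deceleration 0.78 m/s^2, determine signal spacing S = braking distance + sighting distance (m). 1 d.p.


V = 65 / 3.6 = 18.0556 m/s
Braking distance = 18.0556^2 / (2*0.78) = 208.9763 m
Sighting distance = 18.0556 * 11 = 198.6111 m
S = 208.9763 + 198.6111 = 407.6 m

407.6


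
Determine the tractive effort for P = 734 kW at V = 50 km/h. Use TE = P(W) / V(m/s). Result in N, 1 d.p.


Convert: P = 734 kW = 734000 W
V = 50 / 3.6 = 13.8889 m/s
TE = 734000 / 13.8889
TE = 52848.0 N

52848.0


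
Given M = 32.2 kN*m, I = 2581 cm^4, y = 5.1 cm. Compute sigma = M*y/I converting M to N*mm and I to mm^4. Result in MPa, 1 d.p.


Convert units:
M = 32.2 kN*m = 32200000 N*mm
y = 5.1 cm = 51 mm
I = 2581 cm^4 = 25810000 mm^4
sigma = 32200000 * 51 / 25810000
sigma = 63.6 MPa

63.6


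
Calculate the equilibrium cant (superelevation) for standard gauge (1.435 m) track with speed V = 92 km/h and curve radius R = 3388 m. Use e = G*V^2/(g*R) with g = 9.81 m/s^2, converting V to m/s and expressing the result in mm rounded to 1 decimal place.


Convert speed: V = 92 / 3.6 = 25.5556 m/s
Apply formula: e = 1.435 * 25.5556^2 / (9.81 * 3388)
e = 1.435 * 653.0864 / 33236.28
e = 0.028197 m = 28.2 mm

28.2


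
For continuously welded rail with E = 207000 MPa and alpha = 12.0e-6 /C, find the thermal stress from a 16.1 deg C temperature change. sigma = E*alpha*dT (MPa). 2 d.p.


sigma = E * alpha * dT
sigma = 207000 * 12.0e-6 * 16.1
sigma = 2.484 * 16.1
sigma = 39.99 MPa

39.99


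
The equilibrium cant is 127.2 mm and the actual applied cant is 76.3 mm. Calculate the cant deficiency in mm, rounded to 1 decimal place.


Cant deficiency = equilibrium cant - actual cant
CD = 127.2 - 76.3
CD = 50.9 mm

50.9


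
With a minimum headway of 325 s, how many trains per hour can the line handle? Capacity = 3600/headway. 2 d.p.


Capacity = 3600 / headway
Capacity = 3600 / 325
Capacity = 11.08 trains/hour

11.08


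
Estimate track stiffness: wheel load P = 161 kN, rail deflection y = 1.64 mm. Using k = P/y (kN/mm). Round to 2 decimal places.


Track stiffness k = P / y
k = 161 / 1.64
k = 98.17 kN/mm

98.17


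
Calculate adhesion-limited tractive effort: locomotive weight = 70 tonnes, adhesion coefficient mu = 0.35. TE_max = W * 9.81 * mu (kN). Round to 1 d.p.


TE_max = W * g * mu
TE_max = 70 * 9.81 * 0.35
TE_max = 686.7 * 0.35
TE_max = 240.3 kN

240.3


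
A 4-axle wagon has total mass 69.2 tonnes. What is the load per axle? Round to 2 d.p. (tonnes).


Load per axle = total weight / number of axles
Load = 69.2 / 4
Load = 17.30 tonnes

17.30


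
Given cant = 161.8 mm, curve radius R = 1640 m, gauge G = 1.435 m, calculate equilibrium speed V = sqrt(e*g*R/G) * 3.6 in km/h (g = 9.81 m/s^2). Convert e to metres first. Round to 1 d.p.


Convert cant: e = 161.8 mm = 0.1618 m
V_ms = sqrt(0.1618 * 9.81 * 1640 / 1.435)
V_ms = sqrt(1814.009143) = 42.5912 m/s
V = 42.5912 * 3.6 = 153.3 km/h

153.3


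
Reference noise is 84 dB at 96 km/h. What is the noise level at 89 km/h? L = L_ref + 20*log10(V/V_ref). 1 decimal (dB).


V/V_ref = 89 / 96 = 0.927083
log10(0.927083) = -0.032881
20 * -0.032881 = -0.6576
L = 84 + -0.6576 = 83.3 dB

83.3


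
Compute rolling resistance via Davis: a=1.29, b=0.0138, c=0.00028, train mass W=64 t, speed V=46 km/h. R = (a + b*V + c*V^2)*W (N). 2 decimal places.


b*V = 0.0138 * 46 = 0.6348
c*V^2 = 0.00028 * 2116 = 0.59248
R_per_t = 1.29 + 0.6348 + 0.59248 = 2.51728 N/t
R_total = 2.51728 * 64 = 161.11 N

161.11


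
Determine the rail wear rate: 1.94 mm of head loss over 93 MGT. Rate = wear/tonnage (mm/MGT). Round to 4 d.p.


Wear rate = total wear / cumulative tonnage
Rate = 1.94 / 93
Rate = 0.0209 mm/MGT

0.0209


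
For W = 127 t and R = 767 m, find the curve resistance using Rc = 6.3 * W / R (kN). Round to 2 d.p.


Rc = 6.3 * W / R
Rc = 6.3 * 127 / 767
Rc = 800.1 / 767
Rc = 1.04 kN

1.04


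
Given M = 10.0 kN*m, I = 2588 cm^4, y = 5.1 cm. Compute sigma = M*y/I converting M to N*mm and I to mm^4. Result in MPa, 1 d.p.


Convert units:
M = 10.0 kN*m = 10000000 N*mm
y = 5.1 cm = 51 mm
I = 2588 cm^4 = 25880000 mm^4
sigma = 10000000 * 51 / 25880000
sigma = 19.7 MPa

19.7


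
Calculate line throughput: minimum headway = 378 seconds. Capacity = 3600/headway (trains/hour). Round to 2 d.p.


Capacity = 3600 / headway
Capacity = 3600 / 378
Capacity = 9.52 trains/hour

9.52


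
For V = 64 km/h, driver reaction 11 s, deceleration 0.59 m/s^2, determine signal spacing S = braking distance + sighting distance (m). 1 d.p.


V = 64 / 3.6 = 17.7778 m/s
Braking distance = 17.7778^2 / (2*0.59) = 267.8385 m
Sighting distance = 17.7778 * 11 = 195.5556 m
S = 267.8385 + 195.5556 = 463.4 m

463.4


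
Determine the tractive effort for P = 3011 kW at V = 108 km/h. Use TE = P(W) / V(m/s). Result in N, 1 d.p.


Convert: P = 3011 kW = 3011000 W
V = 108 / 3.6 = 30.0 m/s
TE = 3011000 / 30.0
TE = 100366.7 N

100366.7


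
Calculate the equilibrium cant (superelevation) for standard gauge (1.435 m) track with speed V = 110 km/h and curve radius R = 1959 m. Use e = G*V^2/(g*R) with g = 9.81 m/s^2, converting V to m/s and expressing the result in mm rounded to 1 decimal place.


Convert speed: V = 110 / 3.6 = 30.5556 m/s
Apply formula: e = 1.435 * 30.5556^2 / (9.81 * 1959)
e = 1.435 * 933.642 / 19217.79
e = 0.069715 m = 69.7 mm

69.7


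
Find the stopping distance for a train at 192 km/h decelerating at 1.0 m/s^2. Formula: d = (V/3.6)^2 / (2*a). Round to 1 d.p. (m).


Convert speed: V = 192 / 3.6 = 53.3333 m/s
V^2 = 2844.4444
d = 2844.4444 / (2 * 1.0)
d = 2844.4444 / 2.0
d = 1422.2 m

1422.2


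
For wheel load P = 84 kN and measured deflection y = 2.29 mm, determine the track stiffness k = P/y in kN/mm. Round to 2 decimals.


Track stiffness k = P / y
k = 84 / 2.29
k = 36.68 kN/mm

36.68


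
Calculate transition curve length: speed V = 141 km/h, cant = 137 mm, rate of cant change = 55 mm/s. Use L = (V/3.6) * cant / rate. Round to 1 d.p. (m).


Convert speed: V = 141 / 3.6 = 39.1667 m/s
L = 39.1667 * 137 / 55
L = 5365.8333 / 55
L = 97.6 m

97.6


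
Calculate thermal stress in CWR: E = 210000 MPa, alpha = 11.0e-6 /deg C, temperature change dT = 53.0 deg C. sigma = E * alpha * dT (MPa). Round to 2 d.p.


sigma = E * alpha * dT
sigma = 210000 * 11.0e-6 * 53.0
sigma = 2.31 * 53.0
sigma = 122.43 MPa

122.43


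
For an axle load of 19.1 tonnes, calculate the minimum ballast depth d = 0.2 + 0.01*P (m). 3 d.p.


d = 0.2 + 0.01 * 19.1
d = 0.2 + 0.191
d = 0.391 m

0.391


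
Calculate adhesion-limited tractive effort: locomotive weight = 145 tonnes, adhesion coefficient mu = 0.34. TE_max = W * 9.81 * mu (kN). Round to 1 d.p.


TE_max = W * g * mu
TE_max = 145 * 9.81 * 0.34
TE_max = 1422.45 * 0.34
TE_max = 483.6 kN

483.6


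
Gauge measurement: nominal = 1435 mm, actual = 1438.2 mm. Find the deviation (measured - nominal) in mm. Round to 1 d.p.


Deviation = measured - nominal
Deviation = 1438.2 - 1435
Deviation = 3.2 mm

3.2


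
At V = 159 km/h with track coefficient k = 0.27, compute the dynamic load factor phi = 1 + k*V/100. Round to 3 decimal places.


phi = 1 + k * V / 100
phi = 1 + 0.27 * 159 / 100
phi = 1 + 0.4293
phi = 1.429

1.429


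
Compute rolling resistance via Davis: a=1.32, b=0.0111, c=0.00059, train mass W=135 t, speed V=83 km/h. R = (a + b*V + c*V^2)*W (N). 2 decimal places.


b*V = 0.0111 * 83 = 0.9213
c*V^2 = 0.00059 * 6889 = 4.06451
R_per_t = 1.32 + 0.9213 + 4.06451 = 6.30581 N/t
R_total = 6.30581 * 135 = 851.28 N

851.28


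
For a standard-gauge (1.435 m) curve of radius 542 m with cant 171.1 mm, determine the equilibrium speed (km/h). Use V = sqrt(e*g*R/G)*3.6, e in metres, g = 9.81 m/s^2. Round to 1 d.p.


Convert cant: e = 171.1 mm = 0.1711 m
V_ms = sqrt(0.1711 * 9.81 * 542 / 1.435)
V_ms = sqrt(633.966636) = 25.1787 m/s
V = 25.1787 * 3.6 = 90.6 km/h

90.6


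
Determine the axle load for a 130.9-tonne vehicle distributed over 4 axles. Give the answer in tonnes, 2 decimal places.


Load per axle = total weight / number of axles
Load = 130.9 / 4
Load = 32.73 tonnes

32.73


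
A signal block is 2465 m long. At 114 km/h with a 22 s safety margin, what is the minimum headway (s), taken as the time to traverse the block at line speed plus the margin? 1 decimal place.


V = 114 / 3.6 = 31.6667 m/s
Block traversal time = 2465 / 31.6667 = 77.8421 s
Headway = 77.8421 + 22
Headway = 99.8 s

99.8


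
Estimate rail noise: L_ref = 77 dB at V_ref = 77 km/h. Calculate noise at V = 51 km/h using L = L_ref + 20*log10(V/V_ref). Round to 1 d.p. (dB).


V/V_ref = 51 / 77 = 0.662338
log10(0.662338) = -0.178921
20 * -0.178921 = -3.5784
L = 77 + -3.5784 = 73.4 dB

73.4


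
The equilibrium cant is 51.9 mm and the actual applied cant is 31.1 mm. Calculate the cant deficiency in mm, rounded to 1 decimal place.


Cant deficiency = equilibrium cant - actual cant
CD = 51.9 - 31.1
CD = 20.8 mm

20.8


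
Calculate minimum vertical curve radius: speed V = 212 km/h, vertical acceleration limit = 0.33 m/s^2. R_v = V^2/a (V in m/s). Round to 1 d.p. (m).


Convert speed: V = 212 / 3.6 = 58.8889 m/s
V^2 = 3467.9012 m^2/s^2
R_v = 3467.9012 / 0.33
R_v = 10508.8 m

10508.8


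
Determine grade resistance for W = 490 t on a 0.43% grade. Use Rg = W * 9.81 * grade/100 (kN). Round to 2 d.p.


Rg = W * 9.81 * grade / 100
Rg = 490 * 9.81 * 0.43 / 100
Rg = 4806.9 * 0.0043
Rg = 20.67 kN

20.67


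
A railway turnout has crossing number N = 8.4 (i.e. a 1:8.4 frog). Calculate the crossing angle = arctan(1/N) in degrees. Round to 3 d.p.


1/N = 1/8.4 = 0.119048
angle = arctan(0.119048) = 0.11849 rad
angle = 0.11849 * 180/pi = 6.789 degrees

6.789
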